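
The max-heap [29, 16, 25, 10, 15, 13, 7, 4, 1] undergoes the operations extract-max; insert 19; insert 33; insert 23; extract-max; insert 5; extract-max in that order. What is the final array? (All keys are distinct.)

[23, 19, 13, 16, 15, 1, 7, 4, 10, 5]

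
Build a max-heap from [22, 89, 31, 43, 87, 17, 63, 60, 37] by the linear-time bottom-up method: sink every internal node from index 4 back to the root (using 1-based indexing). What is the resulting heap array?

sift down from index 4:
  43 vs larger child 60 at index 8, swap → [22, 89, 31, 60, 87, 17, 63, 43, 37]
sift down from index 3:
  31 vs larger child 63 at index 7, swap → [22, 89, 63, 60, 87, 17, 31, 43, 37]
sift down from index 2: already satisfies heap property
sift down from index 1:
  22 vs larger child 89 at index 2, swap → [89, 22, 63, 60, 87, 17, 31, 43, 37]
  22 vs larger child 87 at index 5, swap → [89, 87, 63, 60, 22, 17, 31, 43, 37]

[89, 87, 63, 60, 22, 17, 31, 43, 37]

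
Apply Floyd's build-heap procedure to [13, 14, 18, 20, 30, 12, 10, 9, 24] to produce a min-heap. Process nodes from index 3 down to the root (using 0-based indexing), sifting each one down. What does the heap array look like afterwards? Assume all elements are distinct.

[9, 13, 10, 14, 30, 12, 18, 20, 24]

sift down from index 3:
  20 vs smaller child 9 at index 7, swap → [13, 14, 18, 9, 30, 12, 10, 20, 24]
sift down from index 2:
  18 vs smaller child 10 at index 6, swap → [13, 14, 10, 9, 30, 12, 18, 20, 24]
sift down from index 1:
  14 vs smaller child 9 at index 3, swap → [13, 9, 10, 14, 30, 12, 18, 20, 24]
sift down from index 0:
  13 vs smaller child 9 at index 1, swap → [9, 13, 10, 14, 30, 12, 18, 20, 24]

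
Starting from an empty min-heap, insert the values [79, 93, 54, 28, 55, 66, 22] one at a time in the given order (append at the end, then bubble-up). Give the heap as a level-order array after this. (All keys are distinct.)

[22, 54, 28, 93, 55, 79, 66]

Insert 79:
  append 79 at index 0 → [79] (no swap needed)
Insert 93:
  append 93 at index 1 → [79, 93] (no swap needed)
Insert 54:
  append 54 at index 2 → [79, 93, 54]
  54 < parent 79 at index 0, swap → [54, 93, 79]
Insert 28:
  append 28 at index 3 → [54, 93, 79, 28]
  28 < parent 93 at index 1, swap → [54, 28, 79, 93]
  28 < parent 54 at index 0, swap → [28, 54, 79, 93]
Insert 55:
  append 55 at index 4 → [28, 54, 79, 93, 55] (no swap needed)
Insert 66:
  append 66 at index 5 → [28, 54, 79, 93, 55, 66]
  66 < parent 79 at index 2, swap → [28, 54, 66, 93, 55, 79]
Insert 22:
  append 22 at index 6 → [28, 54, 66, 93, 55, 79, 22]
  22 < parent 66 at index 2, swap → [28, 54, 22, 93, 55, 79, 66]
  22 < parent 28 at index 0, swap → [22, 54, 28, 93, 55, 79, 66]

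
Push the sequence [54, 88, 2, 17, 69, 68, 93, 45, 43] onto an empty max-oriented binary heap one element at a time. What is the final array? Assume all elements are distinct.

[93, 69, 88, 45, 54, 2, 68, 17, 43]

Insert 54:
  append 54 at index 0 → [54] (no swap needed)
Insert 88:
  append 88 at index 1 → [54, 88]
  88 > parent 54 at index 0, swap → [88, 54]
Insert 2:
  append 2 at index 2 → [88, 54, 2] (no swap needed)
Insert 17:
  append 17 at index 3 → [88, 54, 2, 17] (no swap needed)
Insert 69:
  append 69 at index 4 → [88, 54, 2, 17, 69]
  69 > parent 54 at index 1, swap → [88, 69, 2, 17, 54]
Insert 68:
  append 68 at index 5 → [88, 69, 2, 17, 54, 68]
  68 > parent 2 at index 2, swap → [88, 69, 68, 17, 54, 2]
Insert 93:
  append 93 at index 6 → [88, 69, 68, 17, 54, 2, 93]
  93 > parent 68 at index 2, swap → [88, 69, 93, 17, 54, 2, 68]
  93 > parent 88 at index 0, swap → [93, 69, 88, 17, 54, 2, 68]
Insert 45:
  append 45 at index 7 → [93, 69, 88, 17, 54, 2, 68, 45]
  45 > parent 17 at index 3, swap → [93, 69, 88, 45, 54, 2, 68, 17]
Insert 43:
  append 43 at index 8 → [93, 69, 88, 45, 54, 2, 68, 17, 43] (no swap needed)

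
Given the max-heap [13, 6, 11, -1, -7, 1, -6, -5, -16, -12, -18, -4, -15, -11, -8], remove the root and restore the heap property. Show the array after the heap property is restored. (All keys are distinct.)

[11, 6, 1, -1, -7, -4, -6, -5, -16, -12, -18, -8, -15, -11]

remove root 13; move last element -8 to root → [-8, 6, 11, -1, -7, 1, -6, -5, -16, -12, -18, -4, -15, -11]
-8 vs larger child 11 at index 2, swap → [11, 6, -8, -1, -7, 1, -6, -5, -16, -12, -18, -4, -15, -11]
-8 vs larger child 1 at index 5, swap → [11, 6, 1, -1, -7, -8, -6, -5, -16, -12, -18, -4, -15, -11]
-8 vs larger child -4 at index 11, swap → [11, 6, 1, -1, -7, -4, -6, -5, -16, -12, -18, -8, -15, -11]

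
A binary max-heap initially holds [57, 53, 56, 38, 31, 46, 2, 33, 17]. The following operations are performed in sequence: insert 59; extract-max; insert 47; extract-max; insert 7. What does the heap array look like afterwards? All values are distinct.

[56, 53, 46, 38, 47, 31, 2, 33, 17, 7]

insert 59:
  append 59 at index 9 → [57, 53, 56, 38, 31, 46, 2, 33, 17, 59]
  59 > parent 31 at index 4, swap → [57, 53, 56, 38, 59, 46, 2, 33, 17, 31]
  59 > parent 53 at index 1, swap → [57, 59, 56, 38, 53, 46, 2, 33, 17, 31]
  59 > parent 57 at index 0, swap → [59, 57, 56, 38, 53, 46, 2, 33, 17, 31]
extract-max → returns 59:
  remove root 59; move last element 31 to root → [31, 57, 56, 38, 53, 46, 2, 33, 17]
  31 vs larger child 57 at index 1, swap → [57, 31, 56, 38, 53, 46, 2, 33, 17]
  31 vs larger child 53 at index 4, swap → [57, 53, 56, 38, 31, 46, 2, 33, 17]
insert 47:
  append 47 at index 9 → [57, 53, 56, 38, 31, 46, 2, 33, 17, 47]
  47 > parent 31 at index 4, swap → [57, 53, 56, 38, 47, 46, 2, 33, 17, 31]
extract-max → returns 57:
  remove root 57; move last element 31 to root → [31, 53, 56, 38, 47, 46, 2, 33, 17]
  31 vs larger child 56 at index 2, swap → [56, 53, 31, 38, 47, 46, 2, 33, 17]
  31 vs larger child 46 at index 5, swap → [56, 53, 46, 38, 47, 31, 2, 33, 17]
insert 7:
  append 7 at index 9 → [56, 53, 46, 38, 47, 31, 2, 33, 17, 7] (no swap needed)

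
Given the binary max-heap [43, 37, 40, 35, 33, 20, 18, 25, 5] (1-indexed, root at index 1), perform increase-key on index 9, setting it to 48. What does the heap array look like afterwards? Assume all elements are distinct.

[48, 43, 40, 37, 33, 20, 18, 25, 35]

set index 9 from 5 to 48 → [43, 37, 40, 35, 33, 20, 18, 25, 48]
48 > parent 35 at index 4, swap → [43, 37, 40, 48, 33, 20, 18, 25, 35]
48 > parent 37 at index 2, swap → [43, 48, 40, 37, 33, 20, 18, 25, 35]
48 > parent 43 at index 1, swap → [48, 43, 40, 37, 33, 20, 18, 25, 35]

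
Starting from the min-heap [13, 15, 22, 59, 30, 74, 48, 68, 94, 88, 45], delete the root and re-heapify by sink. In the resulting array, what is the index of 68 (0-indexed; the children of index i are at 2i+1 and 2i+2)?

remove root 13; move last element 45 to root → [45, 15, 22, 59, 30, 74, 48, 68, 94, 88]
45 vs smaller child 15 at index 1, swap → [15, 45, 22, 59, 30, 74, 48, 68, 94, 88]
45 vs smaller child 30 at index 4, swap → [15, 30, 22, 59, 45, 74, 48, 68, 94, 88]
resulting array: [15, 30, 22, 59, 45, 74, 48, 68, 94, 88]

7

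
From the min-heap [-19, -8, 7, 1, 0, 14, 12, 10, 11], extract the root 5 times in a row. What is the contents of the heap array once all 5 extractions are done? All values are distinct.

extract-min #1 returns -19:
  remove root -19; move last element 11 to root → [11, -8, 7, 1, 0, 14, 12, 10]
  11 vs smaller child -8 at index 1, swap → [-8, 11, 7, 1, 0, 14, 12, 10]
  11 vs smaller child 0 at index 4, swap → [-8, 0, 7, 1, 11, 14, 12, 10]
extract-min #2 returns -8:
  remove root -8; move last element 10 to root → [10, 0, 7, 1, 11, 14, 12]
  10 vs smaller child 0 at index 1, swap → [0, 10, 7, 1, 11, 14, 12]
  10 vs smaller child 1 at index 3, swap → [0, 1, 7, 10, 11, 14, 12]
extract-min #3 returns 0:
  remove root 0; move last element 12 to root → [12, 1, 7, 10, 11, 14]
  12 vs smaller child 1 at index 1, swap → [1, 12, 7, 10, 11, 14]
  12 vs smaller child 10 at index 3, swap → [1, 10, 7, 12, 11, 14]
extract-min #4 returns 1:
  remove root 1; move last element 14 to root → [14, 10, 7, 12, 11]
  14 vs smaller child 7 at index 2, swap → [7, 10, 14, 12, 11]
extract-min #5 returns 7:
  remove root 7; move last element 11 to root → [11, 10, 14, 12]
  11 vs smaller child 10 at index 1, swap → [10, 11, 14, 12]

[10, 11, 14, 12]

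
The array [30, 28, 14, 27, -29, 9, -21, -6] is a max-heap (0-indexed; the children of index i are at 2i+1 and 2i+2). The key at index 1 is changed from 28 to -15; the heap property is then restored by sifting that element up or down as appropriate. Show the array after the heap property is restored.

[30, 27, 14, -6, -29, 9, -21, -15]

set index 1 from 28 to -15 → [30, -15, 14, 27, -29, 9, -21, -6]
-15 vs larger child 27 at index 3, swap → [30, 27, 14, -15, -29, 9, -21, -6]
-15 vs only child -6 at index 7, swap → [30, 27, 14, -6, -29, 9, -21, -15]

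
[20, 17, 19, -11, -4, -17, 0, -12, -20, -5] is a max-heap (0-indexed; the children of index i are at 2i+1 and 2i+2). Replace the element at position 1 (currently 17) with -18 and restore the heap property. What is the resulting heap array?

[20, -4, 19, -11, -5, -17, 0, -12, -20, -18]

set index 1 from 17 to -18 → [20, -18, 19, -11, -4, -17, 0, -12, -20, -5]
-18 vs larger child -4 at index 4, swap → [20, -4, 19, -11, -18, -17, 0, -12, -20, -5]
-18 vs only child -5 at index 9, swap → [20, -4, 19, -11, -5, -17, 0, -12, -20, -18]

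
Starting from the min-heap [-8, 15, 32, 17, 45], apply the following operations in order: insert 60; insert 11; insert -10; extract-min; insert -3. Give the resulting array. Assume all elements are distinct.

insert 60:
  append 60 at index 5 → [-8, 15, 32, 17, 45, 60] (no swap needed)
insert 11:
  append 11 at index 6 → [-8, 15, 32, 17, 45, 60, 11]
  11 < parent 32 at index 2, swap → [-8, 15, 11, 17, 45, 60, 32]
insert -10:
  append -10 at index 7 → [-8, 15, 11, 17, 45, 60, 32, -10]
  -10 < parent 17 at index 3, swap → [-8, 15, 11, -10, 45, 60, 32, 17]
  -10 < parent 15 at index 1, swap → [-8, -10, 11, 15, 45, 60, 32, 17]
  -10 < parent -8 at index 0, swap → [-10, -8, 11, 15, 45, 60, 32, 17]
extract-min → returns -10:
  remove root -10; move last element 17 to root → [17, -8, 11, 15, 45, 60, 32]
  17 vs smaller child -8 at index 1, swap → [-8, 17, 11, 15, 45, 60, 32]
  17 vs smaller child 15 at index 3, swap → [-8, 15, 11, 17, 45, 60, 32]
insert -3:
  append -3 at index 7 → [-8, 15, 11, 17, 45, 60, 32, -3]
  -3 < parent 17 at index 3, swap → [-8, 15, 11, -3, 45, 60, 32, 17]
  -3 < parent 15 at index 1, swap → [-8, -3, 11, 15, 45, 60, 32, 17]

[-8, -3, 11, 15, 45, 60, 32, 17]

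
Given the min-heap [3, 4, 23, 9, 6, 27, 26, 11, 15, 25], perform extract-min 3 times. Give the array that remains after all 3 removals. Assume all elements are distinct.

extract-min #1 returns 3:
  remove root 3; move last element 25 to root → [25, 4, 23, 9, 6, 27, 26, 11, 15]
  25 vs smaller child 4 at index 1, swap → [4, 25, 23, 9, 6, 27, 26, 11, 15]
  25 vs smaller child 6 at index 4, swap → [4, 6, 23, 9, 25, 27, 26, 11, 15]
extract-min #2 returns 4:
  remove root 4; move last element 15 to root → [15, 6, 23, 9, 25, 27, 26, 11]
  15 vs smaller child 6 at index 1, swap → [6, 15, 23, 9, 25, 27, 26, 11]
  15 vs smaller child 9 at index 3, swap → [6, 9, 23, 15, 25, 27, 26, 11]
  15 vs only child 11 at index 7, swap → [6, 9, 23, 11, 25, 27, 26, 15]
extract-min #3 returns 6:
  remove root 6; move last element 15 to root → [15, 9, 23, 11, 25, 27, 26]
  15 vs smaller child 9 at index 1, swap → [9, 15, 23, 11, 25, 27, 26]
  15 vs smaller child 11 at index 3, swap → [9, 11, 23, 15, 25, 27, 26]

[9, 11, 23, 15, 25, 27, 26]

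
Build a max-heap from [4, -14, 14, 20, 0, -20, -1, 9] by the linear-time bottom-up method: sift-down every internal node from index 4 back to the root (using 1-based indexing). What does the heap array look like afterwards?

sift down from index 4: already satisfies heap property
sift down from index 3: already satisfies heap property
sift down from index 2:
  -14 vs larger child 20 at index 4, swap → [4, 20, 14, -14, 0, -20, -1, 9]
  -14 vs only child 9 at index 8, swap → [4, 20, 14, 9, 0, -20, -1, -14]
sift down from index 1:
  4 vs larger child 20 at index 2, swap → [20, 4, 14, 9, 0, -20, -1, -14]
  4 vs larger child 9 at index 4, swap → [20, 9, 14, 4, 0, -20, -1, -14]

[20, 9, 14, 4, 0, -20, -1, -14]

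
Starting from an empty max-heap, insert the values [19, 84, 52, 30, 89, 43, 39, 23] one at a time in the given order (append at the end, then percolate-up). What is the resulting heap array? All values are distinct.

[89, 84, 52, 23, 30, 43, 39, 19]

Insert 19:
  append 19 at index 0 → [19] (no swap needed)
Insert 84:
  append 84 at index 1 → [19, 84]
  84 > parent 19 at index 0, swap → [84, 19]
Insert 52:
  append 52 at index 2 → [84, 19, 52] (no swap needed)
Insert 30:
  append 30 at index 3 → [84, 19, 52, 30]
  30 > parent 19 at index 1, swap → [84, 30, 52, 19]
Insert 89:
  append 89 at index 4 → [84, 30, 52, 19, 89]
  89 > parent 30 at index 1, swap → [84, 89, 52, 19, 30]
  89 > parent 84 at index 0, swap → [89, 84, 52, 19, 30]
Insert 43:
  append 43 at index 5 → [89, 84, 52, 19, 30, 43] (no swap needed)
Insert 39:
  append 39 at index 6 → [89, 84, 52, 19, 30, 43, 39] (no swap needed)
Insert 23:
  append 23 at index 7 → [89, 84, 52, 19, 30, 43, 39, 23]
  23 > parent 19 at index 3, swap → [89, 84, 52, 23, 30, 43, 39, 19]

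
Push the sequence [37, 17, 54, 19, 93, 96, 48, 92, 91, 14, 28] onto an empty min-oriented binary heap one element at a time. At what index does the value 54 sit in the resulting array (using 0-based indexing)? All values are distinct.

6

Insert 37:
  append 37 at index 0 → [37] (no swap needed)
Insert 17:
  append 17 at index 1 → [37, 17]
  17 < parent 37 at index 0, swap → [17, 37]
Insert 54:
  append 54 at index 2 → [17, 37, 54] (no swap needed)
Insert 19:
  append 19 at index 3 → [17, 37, 54, 19]
  19 < parent 37 at index 1, swap → [17, 19, 54, 37]
Insert 93:
  append 93 at index 4 → [17, 19, 54, 37, 93] (no swap needed)
Insert 96:
  append 96 at index 5 → [17, 19, 54, 37, 93, 96] (no swap needed)
Insert 48:
  append 48 at index 6 → [17, 19, 54, 37, 93, 96, 48]
  48 < parent 54 at index 2, swap → [17, 19, 48, 37, 93, 96, 54]
Insert 92:
  append 92 at index 7 → [17, 19, 48, 37, 93, 96, 54, 92] (no swap needed)
Insert 91:
  append 91 at index 8 → [17, 19, 48, 37, 93, 96, 54, 92, 91] (no swap needed)
Insert 14:
  append 14 at index 9 → [17, 19, 48, 37, 93, 96, 54, 92, 91, 14]
  14 < parent 93 at index 4, swap → [17, 19, 48, 37, 14, 96, 54, 92, 91, 93]
  14 < parent 19 at index 1, swap → [17, 14, 48, 37, 19, 96, 54, 92, 91, 93]
  14 < parent 17 at index 0, swap → [14, 17, 48, 37, 19, 96, 54, 92, 91, 93]
Insert 28:
  append 28 at index 10 → [14, 17, 48, 37, 19, 96, 54, 92, 91, 93, 28] (no swap needed)
resulting array: [14, 17, 48, 37, 19, 96, 54, 92, 91, 93, 28]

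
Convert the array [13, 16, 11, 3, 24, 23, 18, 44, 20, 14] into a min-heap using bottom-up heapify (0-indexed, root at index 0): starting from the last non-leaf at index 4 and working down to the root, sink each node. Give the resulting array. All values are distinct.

sift down from index 4:
  24 vs only child 14 at index 9, swap → [13, 16, 11, 3, 14, 23, 18, 44, 20, 24]
sift down from index 3: already satisfies heap property
sift down from index 2: already satisfies heap property
sift down from index 1:
  16 vs smaller child 3 at index 3, swap → [13, 3, 11, 16, 14, 23, 18, 44, 20, 24]
sift down from index 0:
  13 vs smaller child 3 at index 1, swap → [3, 13, 11, 16, 14, 23, 18, 44, 20, 24]

[3, 13, 11, 16, 14, 23, 18, 44, 20, 24]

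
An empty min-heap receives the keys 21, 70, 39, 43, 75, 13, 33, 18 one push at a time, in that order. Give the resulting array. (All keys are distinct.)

Insert 21:
  append 21 at index 0 → [21] (no swap needed)
Insert 70:
  append 70 at index 1 → [21, 70] (no swap needed)
Insert 39:
  append 39 at index 2 → [21, 70, 39] (no swap needed)
Insert 43:
  append 43 at index 3 → [21, 70, 39, 43]
  43 < parent 70 at index 1, swap → [21, 43, 39, 70]
Insert 75:
  append 75 at index 4 → [21, 43, 39, 70, 75] (no swap needed)
Insert 13:
  append 13 at index 5 → [21, 43, 39, 70, 75, 13]
  13 < parent 39 at index 2, swap → [21, 43, 13, 70, 75, 39]
  13 < parent 21 at index 0, swap → [13, 43, 21, 70, 75, 39]
Insert 33:
  append 33 at index 6 → [13, 43, 21, 70, 75, 39, 33] (no swap needed)
Insert 18:
  append 18 at index 7 → [13, 43, 21, 70, 75, 39, 33, 18]
  18 < parent 70 at index 3, swap → [13, 43, 21, 18, 75, 39, 33, 70]
  18 < parent 43 at index 1, swap → [13, 18, 21, 43, 75, 39, 33, 70]

[13, 18, 21, 43, 75, 39, 33, 70]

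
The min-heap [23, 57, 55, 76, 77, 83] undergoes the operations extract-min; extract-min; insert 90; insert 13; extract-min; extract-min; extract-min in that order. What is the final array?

[77, 90, 83]

extract-min → returns 23:
  remove root 23; move last element 83 to root → [83, 57, 55, 76, 77]
  83 vs smaller child 55 at index 2, swap → [55, 57, 83, 76, 77]
extract-min → returns 55:
  remove root 55; move last element 77 to root → [77, 57, 83, 76]
  77 vs smaller child 57 at index 1, swap → [57, 77, 83, 76]
  77 vs only child 76 at index 3, swap → [57, 76, 83, 77]
insert 90:
  append 90 at index 4 → [57, 76, 83, 77, 90] (no swap needed)
insert 13:
  append 13 at index 5 → [57, 76, 83, 77, 90, 13]
  13 < parent 83 at index 2, swap → [57, 76, 13, 77, 90, 83]
  13 < parent 57 at index 0, swap → [13, 76, 57, 77, 90, 83]
extract-min → returns 13:
  remove root 13; move last element 83 to root → [83, 76, 57, 77, 90]
  83 vs smaller child 57 at index 2, swap → [57, 76, 83, 77, 90]
extract-min → returns 57:
  remove root 57; move last element 90 to root → [90, 76, 83, 77]
  90 vs smaller child 76 at index 1, swap → [76, 90, 83, 77]
  90 vs only child 77 at index 3, swap → [76, 77, 83, 90]
extract-min → returns 76:
  remove root 76; move last element 90 to root → [90, 77, 83]
  90 vs smaller child 77 at index 1, swap → [77, 90, 83]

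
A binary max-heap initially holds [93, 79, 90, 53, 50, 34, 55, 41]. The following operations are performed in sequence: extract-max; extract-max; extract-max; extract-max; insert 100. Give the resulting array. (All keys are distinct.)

[100, 53, 34, 41, 50]

extract-max → returns 93:
  remove root 93; move last element 41 to root → [41, 79, 90, 53, 50, 34, 55]
  41 vs larger child 90 at index 2, swap → [90, 79, 41, 53, 50, 34, 55]
  41 vs larger child 55 at index 6, swap → [90, 79, 55, 53, 50, 34, 41]
extract-max → returns 90:
  remove root 90; move last element 41 to root → [41, 79, 55, 53, 50, 34]
  41 vs larger child 79 at index 1, swap → [79, 41, 55, 53, 50, 34]
  41 vs larger child 53 at index 3, swap → [79, 53, 55, 41, 50, 34]
extract-max → returns 79:
  remove root 79; move last element 34 to root → [34, 53, 55, 41, 50]
  34 vs larger child 55 at index 2, swap → [55, 53, 34, 41, 50]
extract-max → returns 55:
  remove root 55; move last element 50 to root → [50, 53, 34, 41]
  50 vs larger child 53 at index 1, swap → [53, 50, 34, 41]
insert 100:
  append 100 at index 4 → [53, 50, 34, 41, 100]
  100 > parent 50 at index 1, swap → [53, 100, 34, 41, 50]
  100 > parent 53 at index 0, swap → [100, 53, 34, 41, 50]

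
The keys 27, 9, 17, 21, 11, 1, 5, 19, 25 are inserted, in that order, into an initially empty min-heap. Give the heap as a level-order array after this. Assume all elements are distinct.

[1, 11, 5, 19, 21, 17, 9, 27, 25]

Insert 27:
  append 27 at index 0 → [27] (no swap needed)
Insert 9:
  append 9 at index 1 → [27, 9]
  9 < parent 27 at index 0, swap → [9, 27]
Insert 17:
  append 17 at index 2 → [9, 27, 17] (no swap needed)
Insert 21:
  append 21 at index 3 → [9, 27, 17, 21]
  21 < parent 27 at index 1, swap → [9, 21, 17, 27]
Insert 11:
  append 11 at index 4 → [9, 21, 17, 27, 11]
  11 < parent 21 at index 1, swap → [9, 11, 17, 27, 21]
Insert 1:
  append 1 at index 5 → [9, 11, 17, 27, 21, 1]
  1 < parent 17 at index 2, swap → [9, 11, 1, 27, 21, 17]
  1 < parent 9 at index 0, swap → [1, 11, 9, 27, 21, 17]
Insert 5:
  append 5 at index 6 → [1, 11, 9, 27, 21, 17, 5]
  5 < parent 9 at index 2, swap → [1, 11, 5, 27, 21, 17, 9]
Insert 19:
  append 19 at index 7 → [1, 11, 5, 27, 21, 17, 9, 19]
  19 < parent 27 at index 3, swap → [1, 11, 5, 19, 21, 17, 9, 27]
Insert 25:
  append 25 at index 8 → [1, 11, 5, 19, 21, 17, 9, 27, 25] (no swap needed)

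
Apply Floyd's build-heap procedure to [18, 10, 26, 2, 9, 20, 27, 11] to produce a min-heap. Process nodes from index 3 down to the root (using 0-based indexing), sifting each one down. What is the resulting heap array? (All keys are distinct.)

[2, 9, 20, 10, 18, 26, 27, 11]

sift down from index 3: already satisfies heap property
sift down from index 2:
  26 vs smaller child 20 at index 5, swap → [18, 10, 20, 2, 9, 26, 27, 11]
sift down from index 1:
  10 vs smaller child 2 at index 3, swap → [18, 2, 20, 10, 9, 26, 27, 11]
sift down from index 0:
  18 vs smaller child 2 at index 1, swap → [2, 18, 20, 10, 9, 26, 27, 11]
  18 vs smaller child 9 at index 4, swap → [2, 9, 20, 10, 18, 26, 27, 11]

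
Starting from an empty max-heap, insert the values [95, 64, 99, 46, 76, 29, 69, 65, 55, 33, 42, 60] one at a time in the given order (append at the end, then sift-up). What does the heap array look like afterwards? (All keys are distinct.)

[99, 76, 95, 65, 64, 60, 69, 46, 55, 33, 42, 29]

Insert 95:
  append 95 at index 0 → [95] (no swap needed)
Insert 64:
  append 64 at index 1 → [95, 64] (no swap needed)
Insert 99:
  append 99 at index 2 → [95, 64, 99]
  99 > parent 95 at index 0, swap → [99, 64, 95]
Insert 46:
  append 46 at index 3 → [99, 64, 95, 46] (no swap needed)
Insert 76:
  append 76 at index 4 → [99, 64, 95, 46, 76]
  76 > parent 64 at index 1, swap → [99, 76, 95, 46, 64]
Insert 29:
  append 29 at index 5 → [99, 76, 95, 46, 64, 29] (no swap needed)
Insert 69:
  append 69 at index 6 → [99, 76, 95, 46, 64, 29, 69] (no swap needed)
Insert 65:
  append 65 at index 7 → [99, 76, 95, 46, 64, 29, 69, 65]
  65 > parent 46 at index 3, swap → [99, 76, 95, 65, 64, 29, 69, 46]
Insert 55:
  append 55 at index 8 → [99, 76, 95, 65, 64, 29, 69, 46, 55] (no swap needed)
Insert 33:
  append 33 at index 9 → [99, 76, 95, 65, 64, 29, 69, 46, 55, 33] (no swap needed)
Insert 42:
  append 42 at index 10 → [99, 76, 95, 65, 64, 29, 69, 46, 55, 33, 42] (no swap needed)
Insert 60:
  append 60 at index 11 → [99, 76, 95, 65, 64, 29, 69, 46, 55, 33, 42, 60]
  60 > parent 29 at index 5, swap → [99, 76, 95, 65, 64, 60, 69, 46, 55, 33, 42, 29]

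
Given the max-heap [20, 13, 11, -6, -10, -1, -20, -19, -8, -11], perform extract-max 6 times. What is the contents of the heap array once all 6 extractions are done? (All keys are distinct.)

extract-max #1 returns 20:
  remove root 20; move last element -11 to root → [-11, 13, 11, -6, -10, -1, -20, -19, -8]
  -11 vs larger child 13 at index 1, swap → [13, -11, 11, -6, -10, -1, -20, -19, -8]
  -11 vs larger child -6 at index 3, swap → [13, -6, 11, -11, -10, -1, -20, -19, -8]
  -11 vs larger child -8 at index 8, swap → [13, -6, 11, -8, -10, -1, -20, -19, -11]
extract-max #2 returns 13:
  remove root 13; move last element -11 to root → [-11, -6, 11, -8, -10, -1, -20, -19]
  -11 vs larger child 11 at index 2, swap → [11, -6, -11, -8, -10, -1, -20, -19]
  -11 vs larger child -1 at index 5, swap → [11, -6, -1, -8, -10, -11, -20, -19]
extract-max #3 returns 11:
  remove root 11; move last element -19 to root → [-19, -6, -1, -8, -10, -11, -20]
  -19 vs larger child -1 at index 2, swap → [-1, -6, -19, -8, -10, -11, -20]
  -19 vs larger child -11 at index 5, swap → [-1, -6, -11, -8, -10, -19, -20]
extract-max #4 returns -1:
  remove root -1; move last element -20 to root → [-20, -6, -11, -8, -10, -19]
  -20 vs larger child -6 at index 1, swap → [-6, -20, -11, -8, -10, -19]
  -20 vs larger child -8 at index 3, swap → [-6, -8, -11, -20, -10, -19]
extract-max #5 returns -6:
  remove root -6; move last element -19 to root → [-19, -8, -11, -20, -10]
  -19 vs larger child -8 at index 1, swap → [-8, -19, -11, -20, -10]
  -19 vs larger child -10 at index 4, swap → [-8, -10, -11, -20, -19]
extract-max #6 returns -8:
  remove root -8; move last element -19 to root → [-19, -10, -11, -20]
  -19 vs larger child -10 at index 1, swap → [-10, -19, -11, -20]

[-10, -19, -11, -20]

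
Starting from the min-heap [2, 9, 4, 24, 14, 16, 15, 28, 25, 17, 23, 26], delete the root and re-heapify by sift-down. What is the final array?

remove root 2; move last element 26 to root → [26, 9, 4, 24, 14, 16, 15, 28, 25, 17, 23]
26 vs smaller child 4 at index 2, swap → [4, 9, 26, 24, 14, 16, 15, 28, 25, 17, 23]
26 vs smaller child 15 at index 6, swap → [4, 9, 15, 24, 14, 16, 26, 28, 25, 17, 23]

[4, 9, 15, 24, 14, 16, 26, 28, 25, 17, 23]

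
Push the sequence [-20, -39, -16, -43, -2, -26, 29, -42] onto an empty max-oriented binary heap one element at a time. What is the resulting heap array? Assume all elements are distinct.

Insert -20:
  append -20 at index 0 → [-20] (no swap needed)
Insert -39:
  append -39 at index 1 → [-20, -39] (no swap needed)
Insert -16:
  append -16 at index 2 → [-20, -39, -16]
  -16 > parent -20 at index 0, swap → [-16, -39, -20]
Insert -43:
  append -43 at index 3 → [-16, -39, -20, -43] (no swap needed)
Insert -2:
  append -2 at index 4 → [-16, -39, -20, -43, -2]
  -2 > parent -39 at index 1, swap → [-16, -2, -20, -43, -39]
  -2 > parent -16 at index 0, swap → [-2, -16, -20, -43, -39]
Insert -26:
  append -26 at index 5 → [-2, -16, -20, -43, -39, -26] (no swap needed)
Insert 29:
  append 29 at index 6 → [-2, -16, -20, -43, -39, -26, 29]
  29 > parent -20 at index 2, swap → [-2, -16, 29, -43, -39, -26, -20]
  29 > parent -2 at index 0, swap → [29, -16, -2, -43, -39, -26, -20]
Insert -42:
  append -42 at index 7 → [29, -16, -2, -43, -39, -26, -20, -42]
  -42 > parent -43 at index 3, swap → [29, -16, -2, -42, -39, -26, -20, -43]

[29, -16, -2, -42, -39, -26, -20, -43]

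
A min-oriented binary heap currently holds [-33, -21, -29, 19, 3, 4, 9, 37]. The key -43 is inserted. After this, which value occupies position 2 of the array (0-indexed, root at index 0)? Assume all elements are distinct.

-29

append -43 at index 8 → [-33, -21, -29, 19, 3, 4, 9, 37, -43]
-43 < parent 19 at index 3, swap → [-33, -21, -29, -43, 3, 4, 9, 37, 19]
-43 < parent -21 at index 1, swap → [-33, -43, -29, -21, 3, 4, 9, 37, 19]
-43 < parent -33 at index 0, swap → [-43, -33, -29, -21, 3, 4, 9, 37, 19]
resulting array: [-43, -33, -29, -21, 3, 4, 9, 37, 19]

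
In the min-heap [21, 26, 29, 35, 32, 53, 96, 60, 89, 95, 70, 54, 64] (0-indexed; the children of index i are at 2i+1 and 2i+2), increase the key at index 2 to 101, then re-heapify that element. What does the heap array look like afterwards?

[21, 26, 53, 35, 32, 54, 96, 60, 89, 95, 70, 101, 64]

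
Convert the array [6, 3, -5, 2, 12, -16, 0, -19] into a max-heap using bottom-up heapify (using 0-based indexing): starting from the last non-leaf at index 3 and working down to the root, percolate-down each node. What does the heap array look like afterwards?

sift down from index 3: already satisfies heap property
sift down from index 2:
  -5 vs larger child 0 at index 6, swap → [6, 3, 0, 2, 12, -16, -5, -19]
sift down from index 1:
  3 vs larger child 12 at index 4, swap → [6, 12, 0, 2, 3, -16, -5, -19]
sift down from index 0:
  6 vs larger child 12 at index 1, swap → [12, 6, 0, 2, 3, -16, -5, -19]

[12, 6, 0, 2, 3, -16, -5, -19]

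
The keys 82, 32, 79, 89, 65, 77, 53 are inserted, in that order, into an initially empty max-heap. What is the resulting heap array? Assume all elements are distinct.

Insert 82:
  append 82 at index 0 → [82] (no swap needed)
Insert 32:
  append 32 at index 1 → [82, 32] (no swap needed)
Insert 79:
  append 79 at index 2 → [82, 32, 79] (no swap needed)
Insert 89:
  append 89 at index 3 → [82, 32, 79, 89]
  89 > parent 32 at index 1, swap → [82, 89, 79, 32]
  89 > parent 82 at index 0, swap → [89, 82, 79, 32]
Insert 65:
  append 65 at index 4 → [89, 82, 79, 32, 65] (no swap needed)
Insert 77:
  append 77 at index 5 → [89, 82, 79, 32, 65, 77] (no swap needed)
Insert 53:
  append 53 at index 6 → [89, 82, 79, 32, 65, 77, 53] (no swap needed)

[89, 82, 79, 32, 65, 77, 53]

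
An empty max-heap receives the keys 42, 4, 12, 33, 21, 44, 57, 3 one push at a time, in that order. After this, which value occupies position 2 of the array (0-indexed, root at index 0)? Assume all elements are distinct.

Insert 42:
  append 42 at index 0 → [42] (no swap needed)
Insert 4:
  append 4 at index 1 → [42, 4] (no swap needed)
Insert 12:
  append 12 at index 2 → [42, 4, 12] (no swap needed)
Insert 33:
  append 33 at index 3 → [42, 4, 12, 33]
  33 > parent 4 at index 1, swap → [42, 33, 12, 4]
Insert 21:
  append 21 at index 4 → [42, 33, 12, 4, 21] (no swap needed)
Insert 44:
  append 44 at index 5 → [42, 33, 12, 4, 21, 44]
  44 > parent 12 at index 2, swap → [42, 33, 44, 4, 21, 12]
  44 > parent 42 at index 0, swap → [44, 33, 42, 4, 21, 12]
Insert 57:
  append 57 at index 6 → [44, 33, 42, 4, 21, 12, 57]
  57 > parent 42 at index 2, swap → [44, 33, 57, 4, 21, 12, 42]
  57 > parent 44 at index 0, swap → [57, 33, 44, 4, 21, 12, 42]
Insert 3:
  append 3 at index 7 → [57, 33, 44, 4, 21, 12, 42, 3] (no swap needed)
resulting array: [57, 33, 44, 4, 21, 12, 42, 3]

44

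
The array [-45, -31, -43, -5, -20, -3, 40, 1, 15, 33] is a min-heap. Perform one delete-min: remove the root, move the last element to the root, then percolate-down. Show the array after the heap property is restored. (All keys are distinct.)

remove root -45; move last element 33 to root → [33, -31, -43, -5, -20, -3, 40, 1, 15]
33 vs smaller child -43 at index 2, swap → [-43, -31, 33, -5, -20, -3, 40, 1, 15]
33 vs smaller child -3 at index 5, swap → [-43, -31, -3, -5, -20, 33, 40, 1, 15]

[-43, -31, -3, -5, -20, 33, 40, 1, 15]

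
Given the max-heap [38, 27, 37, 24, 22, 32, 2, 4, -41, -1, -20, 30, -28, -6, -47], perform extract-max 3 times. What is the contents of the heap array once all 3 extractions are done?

extract-max #1 returns 38:
  remove root 38; move last element -47 to root → [-47, 27, 37, 24, 22, 32, 2, 4, -41, -1, -20, 30, -28, -6]
  -47 vs larger child 37 at index 2, swap → [37, 27, -47, 24, 22, 32, 2, 4, -41, -1, -20, 30, -28, -6]
  -47 vs larger child 32 at index 5, swap → [37, 27, 32, 24, 22, -47, 2, 4, -41, -1, -20, 30, -28, -6]
  -47 vs larger child 30 at index 11, swap → [37, 27, 32, 24, 22, 30, 2, 4, -41, -1, -20, -47, -28, -6]
extract-max #2 returns 37:
  remove root 37; move last element -6 to root → [-6, 27, 32, 24, 22, 30, 2, 4, -41, -1, -20, -47, -28]
  -6 vs larger child 32 at index 2, swap → [32, 27, -6, 24, 22, 30, 2, 4, -41, -1, -20, -47, -28]
  -6 vs larger child 30 at index 5, swap → [32, 27, 30, 24, 22, -6, 2, 4, -41, -1, -20, -47, -28]
extract-max #3 returns 32:
  remove root 32; move last element -28 to root → [-28, 27, 30, 24, 22, -6, 2, 4, -41, -1, -20, -47]
  -28 vs larger child 30 at index 2, swap → [30, 27, -28, 24, 22, -6, 2, 4, -41, -1, -20, -47]
  -28 vs larger child 2 at index 6, swap → [30, 27, 2, 24, 22, -6, -28, 4, -41, -1, -20, -47]

[30, 27, 2, 24, 22, -6, -28, 4, -41, -1, -20, -47]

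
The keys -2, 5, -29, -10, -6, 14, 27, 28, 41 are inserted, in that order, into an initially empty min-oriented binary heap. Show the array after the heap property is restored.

Insert -2:
  append -2 at index 0 → [-2] (no swap needed)
Insert 5:
  append 5 at index 1 → [-2, 5] (no swap needed)
Insert -29:
  append -29 at index 2 → [-2, 5, -29]
  -29 < parent -2 at index 0, swap → [-29, 5, -2]
Insert -10:
  append -10 at index 3 → [-29, 5, -2, -10]
  -10 < parent 5 at index 1, swap → [-29, -10, -2, 5]
Insert -6:
  append -6 at index 4 → [-29, -10, -2, 5, -6] (no swap needed)
Insert 14:
  append 14 at index 5 → [-29, -10, -2, 5, -6, 14] (no swap needed)
Insert 27:
  append 27 at index 6 → [-29, -10, -2, 5, -6, 14, 27] (no swap needed)
Insert 28:
  append 28 at index 7 → [-29, -10, -2, 5, -6, 14, 27, 28] (no swap needed)
Insert 41:
  append 41 at index 8 → [-29, -10, -2, 5, -6, 14, 27, 28, 41] (no swap needed)

[-29, -10, -2, 5, -6, 14, 27, 28, 41]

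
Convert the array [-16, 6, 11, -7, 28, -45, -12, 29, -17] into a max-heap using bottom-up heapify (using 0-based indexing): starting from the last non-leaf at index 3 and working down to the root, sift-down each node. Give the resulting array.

sift down from index 3:
  -7 vs larger child 29 at index 7, swap → [-16, 6, 11, 29, 28, -45, -12, -7, -17]
sift down from index 2: already satisfies heap property
sift down from index 1:
  6 vs larger child 29 at index 3, swap → [-16, 29, 11, 6, 28, -45, -12, -7, -17]
sift down from index 0:
  -16 vs larger child 29 at index 1, swap → [29, -16, 11, 6, 28, -45, -12, -7, -17]
  -16 vs larger child 28 at index 4, swap → [29, 28, 11, 6, -16, -45, -12, -7, -17]

[29, 28, 11, 6, -16, -45, -12, -7, -17]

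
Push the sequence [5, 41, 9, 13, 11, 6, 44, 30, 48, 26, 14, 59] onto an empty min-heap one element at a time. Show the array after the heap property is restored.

Insert 5:
  append 5 at index 0 → [5] (no swap needed)
Insert 41:
  append 41 at index 1 → [5, 41] (no swap needed)
Insert 9:
  append 9 at index 2 → [5, 41, 9] (no swap needed)
Insert 13:
  append 13 at index 3 → [5, 41, 9, 13]
  13 < parent 41 at index 1, swap → [5, 13, 9, 41]
Insert 11:
  append 11 at index 4 → [5, 13, 9, 41, 11]
  11 < parent 13 at index 1, swap → [5, 11, 9, 41, 13]
Insert 6:
  append 6 at index 5 → [5, 11, 9, 41, 13, 6]
  6 < parent 9 at index 2, swap → [5, 11, 6, 41, 13, 9]
Insert 44:
  append 44 at index 6 → [5, 11, 6, 41, 13, 9, 44] (no swap needed)
Insert 30:
  append 30 at index 7 → [5, 11, 6, 41, 13, 9, 44, 30]
  30 < parent 41 at index 3, swap → [5, 11, 6, 30, 13, 9, 44, 41]
Insert 48:
  append 48 at index 8 → [5, 11, 6, 30, 13, 9, 44, 41, 48] (no swap needed)
Insert 26:
  append 26 at index 9 → [5, 11, 6, 30, 13, 9, 44, 41, 48, 26] (no swap needed)
Insert 14:
  append 14 at index 10 → [5, 11, 6, 30, 13, 9, 44, 41, 48, 26, 14] (no swap needed)
Insert 59:
  append 59 at index 11 → [5, 11, 6, 30, 13, 9, 44, 41, 48, 26, 14, 59] (no swap needed)

[5, 11, 6, 30, 13, 9, 44, 41, 48, 26, 14, 59]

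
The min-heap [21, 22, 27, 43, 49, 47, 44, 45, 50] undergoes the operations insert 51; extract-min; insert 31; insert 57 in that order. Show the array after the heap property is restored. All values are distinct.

insert 51:
  append 51 at index 9 → [21, 22, 27, 43, 49, 47, 44, 45, 50, 51] (no swap needed)
extract-min → returns 21:
  remove root 21; move last element 51 to root → [51, 22, 27, 43, 49, 47, 44, 45, 50]
  51 vs smaller child 22 at index 1, swap → [22, 51, 27, 43, 49, 47, 44, 45, 50]
  51 vs smaller child 43 at index 3, swap → [22, 43, 27, 51, 49, 47, 44, 45, 50]
  51 vs smaller child 45 at index 7, swap → [22, 43, 27, 45, 49, 47, 44, 51, 50]
insert 31:
  append 31 at index 9 → [22, 43, 27, 45, 49, 47, 44, 51, 50, 31]
  31 < parent 49 at index 4, swap → [22, 43, 27, 45, 31, 47, 44, 51, 50, 49]
  31 < parent 43 at index 1, swap → [22, 31, 27, 45, 43, 47, 44, 51, 50, 49]
insert 57:
  append 57 at index 10 → [22, 31, 27, 45, 43, 47, 44, 51, 50, 49, 57] (no swap needed)

[22, 31, 27, 45, 43, 47, 44, 51, 50, 49, 57]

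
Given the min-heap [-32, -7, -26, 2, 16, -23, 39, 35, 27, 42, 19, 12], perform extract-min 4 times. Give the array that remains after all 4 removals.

[2, 16, 12, 27, 42, 19, 39, 35]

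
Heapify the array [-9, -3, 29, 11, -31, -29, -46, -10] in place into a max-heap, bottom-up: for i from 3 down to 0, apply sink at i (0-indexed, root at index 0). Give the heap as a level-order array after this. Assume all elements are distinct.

[29, 11, -9, -3, -31, -29, -46, -10]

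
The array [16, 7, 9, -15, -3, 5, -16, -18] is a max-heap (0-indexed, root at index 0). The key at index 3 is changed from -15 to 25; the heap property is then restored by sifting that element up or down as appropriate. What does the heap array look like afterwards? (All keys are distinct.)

[25, 16, 9, 7, -3, 5, -16, -18]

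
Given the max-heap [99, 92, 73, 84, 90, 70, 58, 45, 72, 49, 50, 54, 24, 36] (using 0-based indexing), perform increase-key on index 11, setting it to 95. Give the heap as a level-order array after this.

[99, 92, 95, 84, 90, 73, 58, 45, 72, 49, 50, 70, 24, 36]

set index 11 from 54 to 95 → [99, 92, 73, 84, 90, 70, 58, 45, 72, 49, 50, 95, 24, 36]
95 > parent 70 at index 5, swap → [99, 92, 73, 84, 90, 95, 58, 45, 72, 49, 50, 70, 24, 36]
95 > parent 73 at index 2, swap → [99, 92, 95, 84, 90, 73, 58, 45, 72, 49, 50, 70, 24, 36]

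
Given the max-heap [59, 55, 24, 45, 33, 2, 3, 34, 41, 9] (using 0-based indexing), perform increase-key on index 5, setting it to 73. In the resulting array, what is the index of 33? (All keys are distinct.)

set index 5 from 2 to 73 → [59, 55, 24, 45, 33, 73, 3, 34, 41, 9]
73 > parent 24 at index 2, swap → [59, 55, 73, 45, 33, 24, 3, 34, 41, 9]
73 > parent 59 at index 0, swap → [73, 55, 59, 45, 33, 24, 3, 34, 41, 9]
resulting array: [73, 55, 59, 45, 33, 24, 3, 34, 41, 9]

4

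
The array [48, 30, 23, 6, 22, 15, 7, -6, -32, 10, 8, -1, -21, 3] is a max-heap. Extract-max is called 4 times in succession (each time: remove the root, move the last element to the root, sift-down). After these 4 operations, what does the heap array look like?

[15, 10, 7, 6, 8, -1, -21, -6, -32, 3]

extract-max #1 returns 48:
  remove root 48; move last element 3 to root → [3, 30, 23, 6, 22, 15, 7, -6, -32, 10, 8, -1, -21]
  3 vs larger child 30 at index 1, swap → [30, 3, 23, 6, 22, 15, 7, -6, -32, 10, 8, -1, -21]
  3 vs larger child 22 at index 4, swap → [30, 22, 23, 6, 3, 15, 7, -6, -32, 10, 8, -1, -21]
  3 vs larger child 10 at index 9, swap → [30, 22, 23, 6, 10, 15, 7, -6, -32, 3, 8, -1, -21]
extract-max #2 returns 30:
  remove root 30; move last element -21 to root → [-21, 22, 23, 6, 10, 15, 7, -6, -32, 3, 8, -1]
  -21 vs larger child 23 at index 2, swap → [23, 22, -21, 6, 10, 15, 7, -6, -32, 3, 8, -1]
  -21 vs larger child 15 at index 5, swap → [23, 22, 15, 6, 10, -21, 7, -6, -32, 3, 8, -1]
  -21 vs only child -1 at index 11, swap → [23, 22, 15, 6, 10, -1, 7, -6, -32, 3, 8, -21]
extract-max #3 returns 23:
  remove root 23; move last element -21 to root → [-21, 22, 15, 6, 10, -1, 7, -6, -32, 3, 8]
  -21 vs larger child 22 at index 1, swap → [22, -21, 15, 6, 10, -1, 7, -6, -32, 3, 8]
  -21 vs larger child 10 at index 4, swap → [22, 10, 15, 6, -21, -1, 7, -6, -32, 3, 8]
  -21 vs larger child 8 at index 10, swap → [22, 10, 15, 6, 8, -1, 7, -6, -32, 3, -21]
extract-max #4 returns 22:
  remove root 22; move last element -21 to root → [-21, 10, 15, 6, 8, -1, 7, -6, -32, 3]
  -21 vs larger child 15 at index 2, swap → [15, 10, -21, 6, 8, -1, 7, -6, -32, 3]
  -21 vs larger child 7 at index 6, swap → [15, 10, 7, 6, 8, -1, -21, -6, -32, 3]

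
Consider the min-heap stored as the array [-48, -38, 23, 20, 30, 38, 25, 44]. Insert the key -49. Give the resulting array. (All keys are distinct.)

[-49, -48, 23, -38, 30, 38, 25, 44, 20]

append -49 at index 8 → [-48, -38, 23, 20, 30, 38, 25, 44, -49]
-49 < parent 20 at index 3, swap → [-48, -38, 23, -49, 30, 38, 25, 44, 20]
-49 < parent -38 at index 1, swap → [-48, -49, 23, -38, 30, 38, 25, 44, 20]
-49 < parent -48 at index 0, swap → [-49, -48, 23, -38, 30, 38, 25, 44, 20]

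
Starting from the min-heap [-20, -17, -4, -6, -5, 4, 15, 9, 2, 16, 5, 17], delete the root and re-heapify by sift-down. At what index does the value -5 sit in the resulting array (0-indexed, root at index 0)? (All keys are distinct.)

remove root -20; move last element 17 to root → [17, -17, -4, -6, -5, 4, 15, 9, 2, 16, 5]
17 vs smaller child -17 at index 1, swap → [-17, 17, -4, -6, -5, 4, 15, 9, 2, 16, 5]
17 vs smaller child -6 at index 3, swap → [-17, -6, -4, 17, -5, 4, 15, 9, 2, 16, 5]
17 vs smaller child 2 at index 8, swap → [-17, -6, -4, 2, -5, 4, 15, 9, 17, 16, 5]
resulting array: [-17, -6, -4, 2, -5, 4, 15, 9, 17, 16, 5]

4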